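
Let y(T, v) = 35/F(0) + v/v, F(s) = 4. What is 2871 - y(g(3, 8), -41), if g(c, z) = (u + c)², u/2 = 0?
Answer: 11445/4 ≈ 2861.3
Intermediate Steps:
u = 0 (u = 2*0 = 0)
g(c, z) = c² (g(c, z) = (0 + c)² = c²)
y(T, v) = 39/4 (y(T, v) = 35/4 + v/v = 35*(¼) + 1 = 35/4 + 1 = 39/4)
2871 - y(g(3, 8), -41) = 2871 - 1*39/4 = 2871 - 39/4 = 11445/4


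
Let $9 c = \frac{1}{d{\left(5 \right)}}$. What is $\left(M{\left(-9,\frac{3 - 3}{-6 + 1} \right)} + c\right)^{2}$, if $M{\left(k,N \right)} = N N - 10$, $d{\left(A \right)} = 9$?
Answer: $\frac{654481}{6561} \approx 99.753$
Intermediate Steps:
$M{\left(k,N \right)} = -10 + N^{2}$ ($M{\left(k,N \right)} = N^{2} - 10 = -10 + N^{2}$)
$c = \frac{1}{81}$ ($c = \frac{1}{9 \cdot 9} = \frac{1}{9} \cdot \frac{1}{9} = \frac{1}{81} \approx 0.012346$)
$\left(M{\left(-9,\frac{3 - 3}{-6 + 1} \right)} + c\right)^{2} = \left(\left(-10 + \left(\frac{3 - 3}{-6 + 1}\right)^{2}\right) + \frac{1}{81}\right)^{2} = \left(\left(-10 + \left(\frac{0}{-5}\right)^{2}\right) + \frac{1}{81}\right)^{2} = \left(\left(-10 + \left(0 \left(- \frac{1}{5}\right)\right)^{2}\right) + \frac{1}{81}\right)^{2} = \left(\left(-10 + 0^{2}\right) + \frac{1}{81}\right)^{2} = \left(\left(-10 + 0\right) + \frac{1}{81}\right)^{2} = \left(-10 + \frac{1}{81}\right)^{2} = \left(- \frac{809}{81}\right)^{2} = \frac{654481}{6561}$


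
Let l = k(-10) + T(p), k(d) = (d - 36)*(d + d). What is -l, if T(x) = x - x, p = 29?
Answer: -920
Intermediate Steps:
T(x) = 0
k(d) = 2*d*(-36 + d) (k(d) = (-36 + d)*(2*d) = 2*d*(-36 + d))
l = 920 (l = 2*(-10)*(-36 - 10) + 0 = 2*(-10)*(-46) + 0 = 920 + 0 = 920)
-l = -1*920 = -920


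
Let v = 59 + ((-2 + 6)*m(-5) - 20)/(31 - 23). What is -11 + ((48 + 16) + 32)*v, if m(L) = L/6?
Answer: 5373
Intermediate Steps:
m(L) = L/6 (m(L) = L*(⅙) = L/6)
v = 673/12 (v = 59 + ((-2 + 6)*((⅙)*(-5)) - 20)/(31 - 23) = 59 + (4*(-⅚) - 20)/8 = 59 + (-10/3 - 20)*(⅛) = 59 - 70/3*⅛ = 59 - 35/12 = 673/12 ≈ 56.083)
-11 + ((48 + 16) + 32)*v = -11 + ((48 + 16) + 32)*(673/12) = -11 + (64 + 32)*(673/12) = -11 + 96*(673/12) = -11 + 5384 = 5373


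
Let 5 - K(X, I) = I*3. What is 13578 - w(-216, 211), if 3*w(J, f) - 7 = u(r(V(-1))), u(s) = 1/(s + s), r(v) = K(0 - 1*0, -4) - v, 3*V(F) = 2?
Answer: 3991243/294 ≈ 13576.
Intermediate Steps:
K(X, I) = 5 - 3*I (K(X, I) = 5 - I*3 = 5 - 3*I)
V(F) = 2/3 (V(F) = (1/3)*2 = 2/3)
r(v) = 17 - v (r(v) = (5 - 3*(-4)) - v = (5 + 12) - v = 17 - v)
u(s) = 1/(2*s)
w(J, f) = 689/294 (w(J, f) = 7/3 + (1/(2*(17 - 1*2/3)))/3 = 7/3 + (1/(2*(17 - 2/3)))/3 = 7/3 + (1/(2*(49/3)))/3 = 7/3 + ((1/2)*(3/49))/3 = 7/3 + (1/3)*(3/98) = 7/3 + 1/98 = 689/294)
13578 - w(-216, 211) = 13578 - 1*689/294 = 13578 - 689/294 = 3991243/294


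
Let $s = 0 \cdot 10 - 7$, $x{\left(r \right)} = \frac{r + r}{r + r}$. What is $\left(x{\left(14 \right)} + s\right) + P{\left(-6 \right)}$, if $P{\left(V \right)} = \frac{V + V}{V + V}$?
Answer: $-5$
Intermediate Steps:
$x{\left(r \right)} = 1$ ($x{\left(r \right)} = \frac{2 r}{2 r} = 2 r \frac{1}{2 r} = 1$)
$s = -7$ ($s = 0 - 7 = -7$)
$P{\left(V \right)} = 1$ ($P{\left(V \right)} = \frac{2 V}{2 V} = 2 V \frac{1}{2 V} = 1$)
$\left(x{\left(14 \right)} + s\right) + P{\left(-6 \right)} = \left(1 - 7\right) + 1 = -6 + 1 = -5$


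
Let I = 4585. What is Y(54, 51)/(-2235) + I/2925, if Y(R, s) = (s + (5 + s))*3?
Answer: 124114/87165 ≈ 1.4239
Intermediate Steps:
Y(R, s) = 15 + 6*s (Y(R, s) = (5 + 2*s)*3 = 15 + 6*s)
Y(54, 51)/(-2235) + I/2925 = (15 + 6*51)/(-2235) + 4585/2925 = (15 + 306)*(-1/2235) + 4585*(1/2925) = 321*(-1/2235) + 917/585 = -107/745 + 917/585 = 124114/87165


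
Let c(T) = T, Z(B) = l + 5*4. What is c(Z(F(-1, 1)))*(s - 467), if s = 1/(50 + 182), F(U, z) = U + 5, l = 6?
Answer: -1408459/116 ≈ -12142.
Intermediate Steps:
F(U, z) = 5 + U
Z(B) = 26 (Z(B) = 6 + 5*4 = 6 + 20 = 26)
s = 1/232 ≈ 0.0043103
c(Z(F(-1, 1)))*(s - 467) = 26*(1/232 - 467) = 26*(-108343/232) = -1408459/116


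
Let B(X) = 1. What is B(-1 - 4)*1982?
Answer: 1982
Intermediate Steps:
B(-1 - 4)*1982 = 1*1982 = 1982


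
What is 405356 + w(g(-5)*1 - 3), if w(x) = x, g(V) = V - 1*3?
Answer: 405345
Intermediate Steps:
g(V) = -3 + V (g(V) = V - 3 = -3 + V)
405356 + w(g(-5)*1 - 3) = 405356 + ((-3 - 5)*1 - 3) = 405356 + (-8*1 - 3) = 405356 + (-8 - 3) = 405356 - 11 = 405345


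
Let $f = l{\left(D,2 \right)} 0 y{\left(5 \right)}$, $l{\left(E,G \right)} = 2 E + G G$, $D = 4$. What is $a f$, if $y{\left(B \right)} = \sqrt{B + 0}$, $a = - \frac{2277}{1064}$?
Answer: $0$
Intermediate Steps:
$l{\left(E,G \right)} = G^{2} + 2 E$ ($l{\left(E,G \right)} = 2 E + G^{2} = G^{2} + 2 E$)
$a = - \frac{2277}{1064}$ ($a = \left(-2277\right) \frac{1}{1064} = - \frac{2277}{1064} \approx -2.14$)
$y{\left(B \right)} = \sqrt{B}$
$f = 0$ ($f = \left(2^{2} + 2 \cdot 4\right) 0 \sqrt{5} = \left(4 + 8\right) 0 \sqrt{5} = 12 \cdot 0 \sqrt{5} = 0 \sqrt{5} = 0$)
$a f = \left(- \frac{2277}{1064}\right) 0 = 0$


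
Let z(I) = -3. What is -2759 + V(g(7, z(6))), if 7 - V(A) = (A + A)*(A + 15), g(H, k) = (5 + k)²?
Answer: -2904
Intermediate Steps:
V(A) = 7 - 2*A*(15 + A) (V(A) = 7 - (A + A)*(A + 15) = 7 - 2*A*(15 + A))
-2759 + V(g(7, z(6))) = -2759 + (7 - 30*(5 - 3)² - 2*(5 - 3)⁴) = -2759 + (7 - 30*2² - 2*(2²)²) = -2759 + (7 - 30*4 - 2*4²) = -2759 + (7 - 120 - 2*16) = -2759 + (7 - 120 - 32) = -2759 - 145 = -2904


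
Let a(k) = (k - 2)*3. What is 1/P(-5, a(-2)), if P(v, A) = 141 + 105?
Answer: 1/246 ≈ 0.0040650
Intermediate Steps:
a(k) = -6 + 3*k (a(k) = (-2 + k)*3 = -6 + 3*k)
P(v, A) = 246
1/P(-5, a(-2)) = 1/246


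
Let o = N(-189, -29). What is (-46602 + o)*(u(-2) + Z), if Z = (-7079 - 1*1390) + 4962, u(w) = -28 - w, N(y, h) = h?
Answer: 164747323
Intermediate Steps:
o = -29
Z = -3507 (Z = (-7079 - 1390) + 4962 = -8469 + 4962 = -3507)
(-46602 + o)*(u(-2) + Z) = (-46602 - 29)*((-28 - 1*(-2)) - 3507) = -46631*((-28 + 2) - 3507) = -46631*(-26 - 3507) = -46631*(-3533) = 164747323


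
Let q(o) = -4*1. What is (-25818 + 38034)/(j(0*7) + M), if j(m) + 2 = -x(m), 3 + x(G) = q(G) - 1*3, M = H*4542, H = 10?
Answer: 3054/11357 ≈ 0.26891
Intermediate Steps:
q(o) = -4
M = 45420 (M = 10*4542 = 45420)
x(G) = -10 (x(G) = -3 + (-4 - 1*3) = -3 + (-4 - 3) = -3 - 7 = -10)
j(m) = 8 (j(m) = -2 - 1*(-10) = -2 + 10 = 8)
(-25818 + 38034)/(j(0*7) + M) = (-25818 + 38034)/(8 + 45420) = 12216/45428 = 12216*(1/45428) = 3054/11357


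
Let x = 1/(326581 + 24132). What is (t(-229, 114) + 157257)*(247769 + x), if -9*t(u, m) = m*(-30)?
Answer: 13697994690308826/350713 ≈ 3.9058e+10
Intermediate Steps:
t(u, m) = 10*m/3 (t(u, m) = -m*(-30)/9 = -(-10)*m/3 = 10*m/3)
x = 1/350713 ≈ 2.8513e-6
(t(-229, 114) + 157257)*(247769 + x) = ((10/3)*114 + 157257)*(247769 + 1/350713) = (380 + 157257)*(86895809298/350713) = 157637*(86895809298/350713) = 13697994690308826/350713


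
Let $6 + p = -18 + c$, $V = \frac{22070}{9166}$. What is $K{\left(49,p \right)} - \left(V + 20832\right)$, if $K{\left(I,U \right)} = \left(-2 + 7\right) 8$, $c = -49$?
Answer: $- \frac{95300771}{4583} \approx -20794.0$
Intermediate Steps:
$V = \frac{11035}{4583}$ ($V = 22070 \cdot \frac{1}{9166} = \frac{11035}{4583} \approx 2.4078$)
$p = -73$ ($p = -6 - 67 = -73$)
$K{\left(I,U \right)} = 40$ ($K{\left(I,U \right)} = 5 \cdot 8 = 40$)
$K{\left(49,p \right)} - \left(V + 20832\right) = 40 - \left(\frac{11035}{4583} + 20832\right) = 40 - \frac{95484091}{4583} = - \frac{95300771}{4583}$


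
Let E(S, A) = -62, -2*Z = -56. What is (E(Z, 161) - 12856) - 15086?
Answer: -28004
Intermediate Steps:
Z = 28 (Z = -½*(-56) = 28)
(E(Z, 161) - 12856) - 15086 = (-62 - 12856) - 15086 = -12918 - 15086 = -28004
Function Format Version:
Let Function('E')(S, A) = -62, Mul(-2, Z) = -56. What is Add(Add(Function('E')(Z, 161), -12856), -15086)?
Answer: -28004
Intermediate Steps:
Z = 28 (Z = Mul(Rational(-1, 2), -56) = 28)
Add(Add(Function('E')(Z, 161), -12856), -15086) = Add(Add(-62, -12856), -15086) = Add(-12918, -15086) = -28004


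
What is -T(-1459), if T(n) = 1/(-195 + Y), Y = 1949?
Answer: -1/1754 ≈ -0.00057013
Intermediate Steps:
T(n) = 1/1754 (T(n) = 1/(-195 + 1949) = 1/1754)
-T(-1459) = -1*1/1754 = -1/1754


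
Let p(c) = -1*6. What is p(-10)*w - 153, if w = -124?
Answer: 591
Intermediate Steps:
p(c) = -6
p(-10)*w - 153 = -6*(-124) - 153 = 744 - 153 = 591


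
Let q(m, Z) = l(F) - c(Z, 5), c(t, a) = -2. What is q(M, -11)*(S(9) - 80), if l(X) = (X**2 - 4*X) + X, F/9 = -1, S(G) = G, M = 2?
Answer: -7810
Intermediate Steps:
F = -9 (F = 9*(-1) = -9)
l(X) = X**2 - 3*X
q(m, Z) = 110 (q(m, Z) = -9*(-3 - 9) - 1*(-2) = -9*(-12) + 2 = 108 + 2 = 110)
q(M, -11)*(S(9) - 80) = 110*(9 - 80) = 110*(-71) = -7810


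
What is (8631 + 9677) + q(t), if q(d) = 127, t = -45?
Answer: 18435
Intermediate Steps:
(8631 + 9677) + q(t) = (8631 + 9677) + 127 = 18308 + 127 = 18435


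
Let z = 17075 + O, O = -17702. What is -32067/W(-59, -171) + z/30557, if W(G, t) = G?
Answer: 979834326/1802863 ≈ 543.49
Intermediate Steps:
z = -627 (z = 17075 - 17702 = -627)
-32067/W(-59, -171) + z/30557 = -32067/(-59) - 627/30557 = -32067*(-1/59) - 627*1/30557 = 32067/59 - 627/30557 = 979834326/1802863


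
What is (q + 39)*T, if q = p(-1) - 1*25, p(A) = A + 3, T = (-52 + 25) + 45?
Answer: 288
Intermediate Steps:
T = 18 (T = -27 + 45 = 18)
p(A) = 3 + A
q = -23 (q = (3 - 1) - 1*25 = 2 - 25 = -23)
(q + 39)*T = (-23 + 39)*18 = 16*18 = 288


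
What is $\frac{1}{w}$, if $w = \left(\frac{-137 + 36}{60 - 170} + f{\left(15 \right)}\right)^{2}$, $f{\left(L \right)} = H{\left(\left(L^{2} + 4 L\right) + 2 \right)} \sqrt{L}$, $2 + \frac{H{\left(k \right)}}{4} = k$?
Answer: $\frac{2854116663432100}{55638143018389389260401} - \frac{306502680000 \sqrt{15}}{55638143018389389260401} \approx 5.1277 \cdot 10^{-8}$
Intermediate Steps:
$H{\left(k \right)} = -8 + 4 k$
$f{\left(L \right)} = \sqrt{L} \left(4 L^{2} + 16 L\right)$ ($f{\left(L \right)} = \left(-8 + 4 \left(\left(L^{2} + 4 L\right) + 2\right)\right) \sqrt{L} = \left(-8 + 4 \left(2 + L^{2} + 4 L\right)\right) \sqrt{L} = \left(-8 + \left(8 + 4 L^{2} + 16 L\right)\right) \sqrt{L} = \left(4 L^{2} + 16 L\right) \sqrt{L} = \sqrt{L} \left(4 L^{2} + 16 L\right)$)
$w = \left(\frac{101}{110} + 1140 \sqrt{15}\right)^{2}$ ($w = \left(\frac{-137 + 36}{60 - 170} + 4 \cdot 15^{\frac{3}{2}} \left(4 + 15\right)\right)^{2} = \left(- \frac{101}{-110} + 4 \cdot 15 \sqrt{15} \cdot 19\right)^{2} = \left(\left(-101\right) \left(- \frac{1}{110}\right) + 1140 \sqrt{15}\right)^{2} = \left(\frac{101}{110} + 1140 \sqrt{15}\right)^{2} \approx 1.9502 \cdot 10^{7}$)
$\frac{1}{w} = \frac{1}{\frac{235877410201}{12100} + \frac{23028 \sqrt{15}}{11}}$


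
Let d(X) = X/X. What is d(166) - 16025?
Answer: -16024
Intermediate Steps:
d(X) = 1
d(166) - 16025 = 1 - 16025 = -16024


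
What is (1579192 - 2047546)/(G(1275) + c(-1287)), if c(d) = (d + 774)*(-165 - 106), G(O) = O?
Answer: -78059/23383 ≈ -3.3383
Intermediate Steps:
c(d) = -209754 - 271*d (c(d) = (774 + d)*(-271) = -209754 - 271*d)
(1579192 - 2047546)/(G(1275) + c(-1287)) = (1579192 - 2047546)/(1275 + (-209754 - 271*(-1287))) = -468354/(1275 + (-209754 + 348777)) = -468354/(1275 + 139023) = -468354/140298 = -468354*1/140298 = -78059/23383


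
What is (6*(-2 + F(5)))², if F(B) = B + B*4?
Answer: 19044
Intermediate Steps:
F(B) = 5*B (F(B) = B + 4*B = 5*B)
(6*(-2 + F(5)))² = (6*(-2 + 5*5))² = (6*(-2 + 25))² = (6*23)² = 138² = 19044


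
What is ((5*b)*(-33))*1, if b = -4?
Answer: 660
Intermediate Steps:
((5*b)*(-33))*1 = ((5*(-4))*(-33))*1 = -20*(-33)*1 = 660*1 = 660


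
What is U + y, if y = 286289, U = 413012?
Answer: 699301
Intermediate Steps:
U + y = 413012 + 286289 = 699301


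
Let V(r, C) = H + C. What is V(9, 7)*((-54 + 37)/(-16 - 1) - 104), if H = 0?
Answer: -721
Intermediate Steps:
V(r, C) = C (V(r, C) = 0 + C = C)
V(9, 7)*((-54 + 37)/(-16 - 1) - 104) = 7*((-54 + 37)/(-16 - 1) - 104) = 7*(-17/(-17) - 104) = 7*(-17*(-1/17) - 104) = 7*(1 - 104) = 7*(-103) = -721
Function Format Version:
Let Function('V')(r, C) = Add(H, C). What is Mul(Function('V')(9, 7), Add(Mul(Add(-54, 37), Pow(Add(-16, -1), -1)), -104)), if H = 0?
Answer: -721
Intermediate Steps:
Function('V')(r, C) = C (Function('V')(r, C) = Add(0, C) = C)
Mul(Function('V')(9, 7), Add(Mul(Add(-54, 37), Pow(Add(-16, -1), -1)), -104)) = Mul(7, Add(Mul(Add(-54, 37), Pow(Add(-16, -1), -1)), -104)) = Mul(7, Add(Mul(-17, Pow(-17, -1)), -104)) = Mul(7, Add(Mul(-17, Rational(-1, 17)), -104)) = Mul(7, Add(1, -104)) = Mul(7, -103) = -721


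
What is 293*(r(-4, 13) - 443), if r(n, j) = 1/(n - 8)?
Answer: -1557881/12 ≈ -1.2982e+5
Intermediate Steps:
r(n, j) = 1/(-8 + n)
293*(r(-4, 13) - 443) = 293*(1/(-8 - 4) - 443) = 293*(1/(-12) - 443) = 293*(-1/12 - 443) = 293*(-5317/12) = -1557881/12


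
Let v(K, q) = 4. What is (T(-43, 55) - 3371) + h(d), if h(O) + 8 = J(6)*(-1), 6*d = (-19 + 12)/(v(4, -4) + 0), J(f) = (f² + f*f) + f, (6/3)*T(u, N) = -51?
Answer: -6965/2 ≈ -3482.5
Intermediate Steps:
T(u, N) = -51/2 (T(u, N) = (½)*(-51) = -51/2)
J(f) = f + 2*f² (J(f) = (f² + f²) + f = 2*f² + f = f + 2*f²)
d = -7/24 (d = ((-19 + 12)/(4 + 0))/6 = (-7/4)/6 = (-7*¼)/6 = (⅙)*(-7/4) = -7/24 ≈ -0.29167)
h(O) = -86 (h(O) = -8 + (6*(1 + 2*6))*(-1) = -8 + (6*(1 + 12))*(-1) = -8 + (6*13)*(-1) = -8 + 78*(-1) = -8 - 78 = -86)
(T(-43, 55) - 3371) + h(d) = (-51/2 - 3371) - 86 = -6793/2 - 86 = -6965/2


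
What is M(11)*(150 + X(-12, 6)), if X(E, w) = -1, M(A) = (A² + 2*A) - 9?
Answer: 19966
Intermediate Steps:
M(A) = -9 + A² + 2*A
M(11)*(150 + X(-12, 6)) = (-9 + 11² + 2*11)*(150 - 1) = (-9 + 121 + 22)*149 = 134*149 = 19966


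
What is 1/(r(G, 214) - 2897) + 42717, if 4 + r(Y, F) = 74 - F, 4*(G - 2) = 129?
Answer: 129902396/3041 ≈ 42717.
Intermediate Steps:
G = 137/4 (G = 2 + (¼)*129 = 2 + 129/4 = 137/4 ≈ 34.250)
r(Y, F) = 70 - F (r(Y, F) = -4 + (74 - F) = 70 - F)
1/(r(G, 214) - 2897) + 42717 = 1/((70 - 1*214) - 2897) + 42717 = 1/((70 - 214) - 2897) + 42717 = 1/(-144 - 2897) + 42717 = 1/(-3041) + 42717 = -1/3041 + 42717 = 129902396/3041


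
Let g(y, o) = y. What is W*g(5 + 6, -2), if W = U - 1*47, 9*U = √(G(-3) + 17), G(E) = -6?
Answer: -517 + 11*√11/9 ≈ -512.95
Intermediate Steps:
U = √11/9 (U = √(-6 + 17)/9 = √11/9 ≈ 0.36851)
W = -47 + √11/9 (W = √11/9 - 1*47 = √11/9 - 47 = -47 + √11/9 ≈ -46.631)
W*g(5 + 6, -2) = (-47 + √11/9)*(5 + 6) = (-47 + √11/9)*11 = -517 + 11*√11/9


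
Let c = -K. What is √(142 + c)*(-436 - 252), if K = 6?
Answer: -1376*√34 ≈ -8023.4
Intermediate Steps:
c = -6 (c = -1*6 = -6)
√(142 + c)*(-436 - 252) = √(142 - 6)*(-436 - 252) = √136*(-688) = (2*√34)*(-688) = -1376*√34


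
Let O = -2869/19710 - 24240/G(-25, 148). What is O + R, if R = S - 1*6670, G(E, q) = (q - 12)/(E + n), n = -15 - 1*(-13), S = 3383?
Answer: 511051237/335070 ≈ 1525.2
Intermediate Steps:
n = -2 (n = -15 + 13 = -2)
G(E, q) = (-12 + q)/(-2 + E) (G(E, q) = (q - 12)/(E - 2) = (-12 + q)/(-2 + E))
O = 1612426327/335070 (O = -2869/19710 - 24240*(-2 - 25)/(-12 + 148) = -2869*1/19710 - 24240/(136/(-27)) = -2869/19710 - 24240/((-1/27*136)) = -2869/19710 - 24240/(-136/27) = -2869/19710 - 24240*(-27/136) = -2869/19710 + 81810/17 = 1612426327/335070 ≈ 4812.2)
R = -3287 (R = 3383 - 1*6670 = 3383 - 6670 = -3287)
O + R = 1612426327/335070 - 3287 = 511051237/335070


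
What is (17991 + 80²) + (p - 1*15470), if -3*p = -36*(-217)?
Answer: 6317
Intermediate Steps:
p = -2604 (p = -(-12)*(-217) = -⅓*7812 = -2604)
(17991 + 80²) + (p - 1*15470) = (17991 + 80²) + (-2604 - 1*15470) = (17991 + 6400) + (-2604 - 15470) = 24391 - 18074 = 6317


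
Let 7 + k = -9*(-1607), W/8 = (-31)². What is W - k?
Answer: -6768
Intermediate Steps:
W = 7688 (W = 8*(-31)² = 8*961 = 7688)
k = 14456 (k = -7 - 9*(-1607) = -7 + 14463 = 14456)
W - k = 7688 - 1*14456 = 7688 - 14456 = -6768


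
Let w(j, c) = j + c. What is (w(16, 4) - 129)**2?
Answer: 11881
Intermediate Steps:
w(j, c) = c + j
(w(16, 4) - 129)**2 = ((4 + 16) - 129)**2 = (20 - 129)**2 = (-109)**2 = 11881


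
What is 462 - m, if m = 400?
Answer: 62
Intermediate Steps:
462 - m = 462 - 1*400 = 462 - 400 = 62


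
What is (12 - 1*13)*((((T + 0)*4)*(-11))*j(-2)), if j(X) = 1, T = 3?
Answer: 132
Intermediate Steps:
(12 - 1*13)*((((T + 0)*4)*(-11))*j(-2)) = (12 - 1*13)*((((3 + 0)*4)*(-11))*1) = (12 - 13)*(((3*4)*(-11))*1) = -12*(-11) = -(-132) = -1*(-132) = 132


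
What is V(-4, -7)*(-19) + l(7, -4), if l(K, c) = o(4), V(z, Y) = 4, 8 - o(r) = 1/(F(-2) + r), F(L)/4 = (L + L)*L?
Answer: -2449/36 ≈ -68.028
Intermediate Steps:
F(L) = 8*L**2 (F(L) = 4*((L + L)*L) = 4*((2*L)*L) = 4*(2*L**2) = 8*L**2)
o(r) = 8 - 1/(32 + r) (o(r) = 8 - 1/(8*(-2)**2 + r) = 8 - 1/(8*4 + r) = 8 - 1/(32 + r))
l(K, c) = 287/36 (l(K, c) = (255 + 8*4)/(32 + 4) = (255 + 32)/36 = (1/36)*287 = 287/36)
V(-4, -7)*(-19) + l(7, -4) = 4*(-19) + 287/36 = -76 + 287/36 = -2449/36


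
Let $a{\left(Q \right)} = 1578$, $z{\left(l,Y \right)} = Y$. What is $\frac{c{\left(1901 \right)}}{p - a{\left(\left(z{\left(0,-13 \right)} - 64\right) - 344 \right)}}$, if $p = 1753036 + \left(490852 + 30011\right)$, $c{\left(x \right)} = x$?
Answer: $\frac{1901}{2272321} \approx 0.00083659$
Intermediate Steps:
$p = 2273899$ ($p = 1753036 + 520863 = 2273899$)
$\frac{c{\left(1901 \right)}}{p - a{\left(\left(z{\left(0,-13 \right)} - 64\right) - 344 \right)}} = \frac{1901}{2273899 - 1578} = \frac{1901}{2272321}$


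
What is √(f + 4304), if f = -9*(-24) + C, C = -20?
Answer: 30*√5 ≈ 67.082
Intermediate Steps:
f = 196 (f = -9*(-24) - 20 = 216 - 20 = 196)
√(f + 4304) = √(196 + 4304) = √4500 = 30*√5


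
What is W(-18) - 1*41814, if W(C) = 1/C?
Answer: -752653/18 ≈ -41814.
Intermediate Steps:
W(-18) - 1*41814 = 1/(-18) - 1*41814 = -1/18 - 41814 = -752653/18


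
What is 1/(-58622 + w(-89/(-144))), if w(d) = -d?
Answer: -144/8441657 ≈ -1.7058e-5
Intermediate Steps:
1/(-58622 + w(-89/(-144))) = 1/(-58622 - (-89)/(-144)) = 1/(-58622 - (-89)*(-1)/144) = 1/(-58622 - 1*89/144) = 1/(-58622 - 89/144) = 1/(-8441657/144) = -144/8441657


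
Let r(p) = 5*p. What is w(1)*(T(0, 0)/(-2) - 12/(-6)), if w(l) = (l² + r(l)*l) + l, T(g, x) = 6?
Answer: -7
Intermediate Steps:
w(l) = l + 6*l² (w(l) = (l² + (5*l)*l) + l = (l² + 5*l²) + l = 6*l² + l = l + 6*l²)
w(1)*(T(0, 0)/(-2) - 12/(-6)) = (1*(1 + 6*1))*(6/(-2) - 12/(-6)) = (1*(1 + 6))*(6*(-½) - 12*(-⅙)) = (1*7)*(-3 + 2) = 7*(-1) = -7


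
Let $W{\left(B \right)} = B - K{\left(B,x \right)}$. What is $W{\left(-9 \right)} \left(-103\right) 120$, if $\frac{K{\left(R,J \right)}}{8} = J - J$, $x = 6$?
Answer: $111240$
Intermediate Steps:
$K{\left(R,J \right)} = 0$ ($K{\left(R,J \right)} = 8 \left(J - J\right) = 8 \cdot 0 = 0$)
$W{\left(B \right)} = B$ ($W{\left(B \right)} = B - 0 = B + 0 = B$)
$W{\left(-9 \right)} \left(-103\right) 120 = \left(-9\right) \left(-103\right) 120 = 927 \cdot 120 = 111240$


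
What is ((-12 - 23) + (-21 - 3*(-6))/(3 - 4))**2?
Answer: 1024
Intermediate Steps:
((-12 - 23) + (-21 - 3*(-6))/(3 - 4))**2 = (-35 + (-21 + 18)/(-1))**2 = (-35 - 3*(-1))**2 = (-35 + 3)**2 = (-32)**2 = 1024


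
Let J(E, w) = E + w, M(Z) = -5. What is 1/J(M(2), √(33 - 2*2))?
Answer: 5/4 + √29/4 ≈ 2.5963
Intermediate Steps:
1/J(M(2), √(33 - 2*2)) = 1/(-5 + √(33 - 2*2)) = 1/(-5 + √(33 - 4)) = 1/(-5 + √29)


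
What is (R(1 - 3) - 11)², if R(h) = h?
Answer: 169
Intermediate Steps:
(R(1 - 3) - 11)² = ((1 - 3) - 11)² = (-2 - 11)² = (-13)² = 169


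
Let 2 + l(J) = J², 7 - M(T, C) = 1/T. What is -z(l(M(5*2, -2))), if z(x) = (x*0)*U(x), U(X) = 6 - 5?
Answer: 0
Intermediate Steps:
M(T, C) = 7 - 1/T
U(X) = 1
l(J) = -2 + J²
z(x) = 0 (z(x) = (x*0)*1 = 0*1 = 0)
-z(l(M(5*2, -2))) = -1*0 = 0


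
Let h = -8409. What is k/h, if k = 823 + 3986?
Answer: -1603/2803 ≈ -0.57189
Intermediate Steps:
k = 4809
k/h = 4809/(-8409) = 4809*(-1/8409) = -1603/2803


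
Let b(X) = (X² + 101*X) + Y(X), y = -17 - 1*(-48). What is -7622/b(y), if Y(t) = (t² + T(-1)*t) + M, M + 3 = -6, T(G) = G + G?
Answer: -3811/2491 ≈ -1.5299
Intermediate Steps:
y = 31 (y = -17 + 48 = 31)
T(G) = 2*G
M = -9 (M = -3 - 6 = -9)
Y(t) = -9 + t² - 2*t (Y(t) = (t² + (2*(-1))*t) - 9 = (t² - 2*t) - 9 = -9 + t² - 2*t)
b(X) = -9 + 2*X² + 99*X (b(X) = (X² + 101*X) + (-9 + X² - 2*X) = -9 + 2*X² + 99*X)
-7622/b(y) = -7622/(-9 + 2*31² + 99*31) = -7622/(-9 + 2*961 + 3069) = -7622/(-9 + 1922 + 3069) = -7622/4982 = -7622*1/4982 = -3811/2491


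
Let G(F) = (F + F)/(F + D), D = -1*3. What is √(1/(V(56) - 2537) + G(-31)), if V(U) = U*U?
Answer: √189261238/10183 ≈ 1.3510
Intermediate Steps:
D = -3
V(U) = U²
G(F) = 2*F/(-3 + F) (G(F) = (F + F)/(F - 3) = (2*F)/(-3 + F) = 2*F/(-3 + F))
√(1/(V(56) - 2537) + G(-31)) = √(1/(56² - 2537) + 2*(-31)/(-3 - 31)) = √(1/(3136 - 2537) + 2*(-31)/(-34)) = √(1/599 + 2*(-31)*(-1/34)) = √(1/599 + 31/17) = √(18586/10183) = √189261238/10183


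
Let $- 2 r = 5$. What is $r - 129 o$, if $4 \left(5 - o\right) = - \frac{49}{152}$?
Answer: $- \frac{400001}{608} \approx -657.9$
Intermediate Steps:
$r = - \frac{5}{2}$ ($r = \left(- \frac{1}{2}\right) 5 = - \frac{5}{2} \approx -2.5$)
$o = \frac{3089}{608}$ ($o = 5 - \frac{\left(-49\right) \frac{1}{152}}{4} = 5 - - \frac{49}{608} = 5 + \frac{49}{608} = \frac{3089}{608} \approx 5.0806$)
$r - 129 o = - \frac{5}{2} - \frac{398481}{608} = - \frac{400001}{608}$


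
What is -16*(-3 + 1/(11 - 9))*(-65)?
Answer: -2600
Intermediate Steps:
-16*(-3 + 1/(11 - 9))*(-65) = -16*(-3 + 1/2)*(-65) = -16*(-3 + ½)*(-65) = -16*(-5/2)*(-65) = 40*(-65) = -2600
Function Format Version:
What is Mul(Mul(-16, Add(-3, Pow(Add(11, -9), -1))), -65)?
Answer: -2600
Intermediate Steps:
Mul(Mul(-16, Add(-3, Pow(Add(11, -9), -1))), -65) = Mul(Mul(-16, Add(-3, Pow(2, -1))), -65) = Mul(Mul(-16, Add(-3, Rational(1, 2))), -65) = Mul(Mul(-16, Rational(-5, 2)), -65) = Mul(40, -65) = -2600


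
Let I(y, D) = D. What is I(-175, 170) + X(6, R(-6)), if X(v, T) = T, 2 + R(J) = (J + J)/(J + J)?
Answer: 169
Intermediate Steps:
R(J) = -1 (R(J) = -2 + (J + J)/(J + J) = -2 + (2*J)/((2*J)) = -2 + (2*J)*(1/(2*J)) = -2 + 1 = -1)
I(-175, 170) + X(6, R(-6)) = 170 - 1 = 169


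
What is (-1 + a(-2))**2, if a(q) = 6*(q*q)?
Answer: 529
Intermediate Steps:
a(q) = 6*q**2
(-1 + a(-2))**2 = (-1 + 6*(-2)**2)**2 = (-1 + 6*4)**2 = (-1 + 24)**2 = 23**2 = 529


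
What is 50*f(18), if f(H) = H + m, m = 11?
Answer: 1450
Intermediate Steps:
f(H) = 11 + H (f(H) = H + 11 = 11 + H)
50*f(18) = 50*(11 + 18) = 50*29 = 1450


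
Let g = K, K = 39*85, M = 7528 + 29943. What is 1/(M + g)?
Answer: 1/40786 ≈ 2.4518e-5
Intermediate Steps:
M = 37471
K = 3315
g = 3315
1/(M + g) = 1/(37471 + 3315) = 1/40786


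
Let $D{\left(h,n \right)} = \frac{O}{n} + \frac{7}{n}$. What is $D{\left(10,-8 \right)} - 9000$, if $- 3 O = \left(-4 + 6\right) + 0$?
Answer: $- \frac{216019}{24} \approx -9000.8$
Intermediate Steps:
$O = - \frac{2}{3}$ ($O = - \frac{\left(-4 + 6\right) + 0}{3} = - \frac{2 + 0}{3} = \left(- \frac{1}{3}\right) 2 = - \frac{2}{3} \approx -0.66667$)
$D{\left(h,n \right)} = \frac{19}{3 n}$ ($D{\left(h,n \right)} = - \frac{2}{3 n} + \frac{7}{n} = \frac{19}{3 n}$)
$D{\left(10,-8 \right)} - 9000 = \frac{19}{3 \left(-8\right)} - 9000 = \frac{19}{3} \left(- \frac{1}{8}\right) - 9000 = - \frac{19}{24} - 9000 = - \frac{216019}{24}$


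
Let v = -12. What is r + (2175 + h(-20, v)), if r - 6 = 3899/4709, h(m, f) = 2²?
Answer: 10293064/4709 ≈ 2185.8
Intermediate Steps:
h(m, f) = 4
r = 32153/4709 (r = 6 + 3899/4709 = 32153/4709 ≈ 6.8280)
r + (2175 + h(-20, v)) = 32153/4709 + (2175 + 4) = 32153/4709 + 2179 = 10293064/4709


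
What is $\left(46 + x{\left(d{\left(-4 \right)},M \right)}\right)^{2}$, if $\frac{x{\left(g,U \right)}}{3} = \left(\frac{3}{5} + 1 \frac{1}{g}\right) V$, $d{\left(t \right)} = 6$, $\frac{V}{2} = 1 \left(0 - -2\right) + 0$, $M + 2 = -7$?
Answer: $\frac{76176}{25} \approx 3047.0$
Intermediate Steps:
$M = -9$ ($M = -2 - 7 = -9$)
$V = 4$ ($V = 2 \left(1 \left(0 - -2\right) + 0\right) = 2 \left(1 \left(0 + 2\right) + 0\right) = 2 \left(1 \cdot 2 + 0\right) = 2 \left(2 + 0\right) = 2 \cdot 2 = 4$)
$x{\left(g,U \right)} = \frac{36}{5} + \frac{12}{g}$ ($x{\left(g,U \right)} = 3 \left(\frac{3}{5} + 1 \frac{1}{g}\right) 4 = 3 \left(3 \cdot \frac{1}{5} + \frac{1}{g}\right) 4 = 3 \left(\frac{3}{5} + \frac{1}{g}\right) 4 = 3 \left(\frac{12}{5} + \frac{4}{g}\right) = \frac{36}{5} + \frac{12}{g}$)
$\left(46 + x{\left(d{\left(-4 \right)},M \right)}\right)^{2} = \left(46 + \left(\frac{36}{5} + \frac{12}{6}\right)\right)^{2} = \left(46 + \left(\frac{36}{5} + 12 \cdot \frac{1}{6}\right)\right)^{2} = \left(46 + \left(\frac{36}{5} + 2\right)\right)^{2} = \left(46 + \frac{46}{5}\right)^{2} = \left(\frac{276}{5}\right)^{2} = \frac{76176}{25}$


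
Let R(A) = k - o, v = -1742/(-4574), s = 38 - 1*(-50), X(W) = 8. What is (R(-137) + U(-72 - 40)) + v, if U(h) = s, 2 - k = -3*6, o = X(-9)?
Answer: 229571/2287 ≈ 100.38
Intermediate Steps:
o = 8
s = 88 (s = 38 + 50 = 88)
k = 20 (k = 2 - (-3)*6 = 2 - 1*(-18) = 2 + 18 = 20)
v = 871/2287 (v = -1742*(-1/4574) = 871/2287 ≈ 0.38085)
R(A) = 12 (R(A) = 20 - 1*8 = 20 - 8 = 12)
U(h) = 88
(R(-137) + U(-72 - 40)) + v = (12 + 88) + 871/2287 = 100 + 871/2287 = 229571/2287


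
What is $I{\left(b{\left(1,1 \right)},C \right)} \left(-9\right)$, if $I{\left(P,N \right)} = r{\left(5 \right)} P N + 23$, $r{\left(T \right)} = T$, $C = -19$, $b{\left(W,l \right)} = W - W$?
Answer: $-207$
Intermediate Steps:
$b{\left(W,l \right)} = 0$
$I{\left(P,N \right)} = 23 + 5 N P$ ($I{\left(P,N \right)} = 5 P N + 23 = 5 N P + 23 = 23 + 5 N P$)
$I{\left(b{\left(1,1 \right)},C \right)} \left(-9\right) = \left(23 + 5 \left(-19\right) 0\right) \left(-9\right) = \left(23 + 0\right) \left(-9\right) = 23 \left(-9\right) = -207$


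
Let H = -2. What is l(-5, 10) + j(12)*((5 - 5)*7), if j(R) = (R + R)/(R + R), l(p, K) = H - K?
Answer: -12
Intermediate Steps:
l(p, K) = -2 - K
j(R) = 1 (j(R) = (2*R)/((2*R)) = (2*R)*(1/(2*R)) = 1)
l(-5, 10) + j(12)*((5 - 5)*7) = (-2 - 1*10) + 1*((5 - 5)*7) = (-2 - 10) + 1*(0*7) = -12 + 1*0 = -12 + 0 = -12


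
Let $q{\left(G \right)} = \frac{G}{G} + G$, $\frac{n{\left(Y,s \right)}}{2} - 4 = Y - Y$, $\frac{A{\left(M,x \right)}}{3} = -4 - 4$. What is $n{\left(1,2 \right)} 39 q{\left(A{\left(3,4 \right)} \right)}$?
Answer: $-7176$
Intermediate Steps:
$A{\left(M,x \right)} = -24$ ($A{\left(M,x \right)} = 3 \left(-4 - 4\right) = 3 \left(-8\right) = -24$)
$n{\left(Y,s \right)} = 8$ ($n{\left(Y,s \right)} = 8 + 2 \left(Y - Y\right) = 8 + 2 \cdot 0 = 8 + 0 = 8$)
$q{\left(G \right)} = 1 + G$
$n{\left(1,2 \right)} 39 q{\left(A{\left(3,4 \right)} \right)} = 8 \cdot 39 \left(1 - 24\right) = 312 \left(-23\right) = -7176$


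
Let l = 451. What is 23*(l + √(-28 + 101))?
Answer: 10373 + 23*√73 ≈ 10570.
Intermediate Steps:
23*(l + √(-28 + 101)) = 23*(451 + √(-28 + 101)) = 23*(451 + √73) = 10373 + 23*√73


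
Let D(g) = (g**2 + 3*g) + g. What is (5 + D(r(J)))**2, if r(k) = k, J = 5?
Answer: 2500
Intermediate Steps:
D(g) = g**2 + 4*g
(5 + D(r(J)))**2 = (5 + 5*(4 + 5))**2 = (5 + 5*9)**2 = (5 + 45)**2 = 50**2 = 2500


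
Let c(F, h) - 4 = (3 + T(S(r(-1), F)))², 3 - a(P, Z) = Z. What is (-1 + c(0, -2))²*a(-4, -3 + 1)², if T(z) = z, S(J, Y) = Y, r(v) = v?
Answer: 3600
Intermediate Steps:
a(P, Z) = 3 - Z
c(F, h) = 4 + (3 + F)²
(-1 + c(0, -2))²*a(-4, -3 + 1)² = (-1 + (4 + (3 + 0)²))²*(3 - (-3 + 1))² = (-1 + (4 + 3²))²*(3 - 1*(-2))² = (-1 + (4 + 9))²*(3 + 2)² = (-1 + 13)²*5² = 12²*25 = 144*25 = 3600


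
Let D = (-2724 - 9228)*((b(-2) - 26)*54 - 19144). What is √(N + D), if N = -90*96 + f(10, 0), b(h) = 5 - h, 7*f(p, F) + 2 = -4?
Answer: √11812096758/7 ≈ 15526.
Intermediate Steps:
f(p, F) = -6/7 (f(p, F) = -2/7 + (⅐)*(-4) = -2/7 - 4/7 = -6/7)
N = -60486/7 (N = -90*96 - 6/7 = -8640 - 6/7 = -60486/7 ≈ -8640.9)
D = 241071840 (D = (-2724 - 9228)*(((5 - 1*(-2)) - 26)*54 - 19144) = -11952*(((5 + 2) - 26)*54 - 19144) = -11952*((7 - 26)*54 - 19144) = -11952*(-19*54 - 19144) = -11952*(-1026 - 19144) = -11952*(-20170) = 241071840)
√(N + D) = √(-60486/7 + 241071840) = √(1687442394/7) = √11812096758/7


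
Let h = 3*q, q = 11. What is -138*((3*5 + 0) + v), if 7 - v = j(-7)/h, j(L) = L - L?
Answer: -3036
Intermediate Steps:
j(L) = 0
h = 33 (h = 3*11 = 33)
v = 7 (v = 7 - 0/33 = 7 - 1*0 = 7 + 0 = 7)
-138*((3*5 + 0) + v) = -138*((3*5 + 0) + 7) = -138*((15 + 0) + 7) = -138*(15 + 7) = -138*22 = -3036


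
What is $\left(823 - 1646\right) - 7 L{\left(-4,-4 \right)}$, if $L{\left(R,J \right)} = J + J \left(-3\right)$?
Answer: $-879$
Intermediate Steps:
$L{\left(R,J \right)} = - 2 J$ ($L{\left(R,J \right)} = J - 3 J = - 2 J$)
$\left(823 - 1646\right) - 7 L{\left(-4,-4 \right)} = \left(823 - 1646\right) - 7 \left(\left(-2\right) \left(-4\right)\right) = -823 - 56 = -879$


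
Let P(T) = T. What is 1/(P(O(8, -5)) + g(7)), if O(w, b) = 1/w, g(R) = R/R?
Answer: 8/9 ≈ 0.88889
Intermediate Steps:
g(R) = 1
1/(P(O(8, -5)) + g(7)) = 1/(1/8 + 1) = 1/(⅛ + 1) = 1/(9/8) = 8/9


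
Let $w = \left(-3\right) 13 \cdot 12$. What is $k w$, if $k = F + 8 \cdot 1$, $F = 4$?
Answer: $-5616$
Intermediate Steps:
$w = -468$ ($w = \left(-39\right) 12 = -468$)
$k = 12$ ($k = 4 + 8 \cdot 1 = 4 + 8 = 12$)
$k w = 12 \left(-468\right) = -5616$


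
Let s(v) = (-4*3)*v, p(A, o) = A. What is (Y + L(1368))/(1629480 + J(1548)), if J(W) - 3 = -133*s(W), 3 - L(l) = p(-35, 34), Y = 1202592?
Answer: 1202630/4100091 ≈ 0.29332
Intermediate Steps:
s(v) = -12*v
L(l) = 38 (L(l) = 3 - 1*(-35) = 3 + 35 = 38)
J(W) = 3 + 1596*W (J(W) = 3 - (-1596)*W = 3 + 1596*W)
(Y + L(1368))/(1629480 + J(1548)) = (1202592 + 38)/(1629480 + (3 + 1596*1548)) = 1202630/(1629480 + (3 + 2470608)) = 1202630/(1629480 + 2470611) = 1202630/4100091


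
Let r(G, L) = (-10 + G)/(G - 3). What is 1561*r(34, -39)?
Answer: 37464/31 ≈ 1208.5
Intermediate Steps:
r(G, L) = (-10 + G)/(-3 + G)
1561*r(34, -39) = 1561*((-10 + 34)/(-3 + 34)) = 1561*(24/31) = 37464/31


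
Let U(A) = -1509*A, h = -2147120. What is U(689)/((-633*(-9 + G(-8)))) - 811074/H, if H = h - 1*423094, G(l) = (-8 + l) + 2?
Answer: -147802535536/2078874757 ≈ -71.097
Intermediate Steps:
G(l) = -6 + l
H = -2570214 (H = -2147120 - 1*423094 = -2147120 - 423094 = -2570214)
U(689)/((-633*(-9 + G(-8)))) - 811074/H = (-1509*689)/((-633*(-9 + (-6 - 8)))) - 811074/(-2570214) = -1039701*(-1/(633*(-9 - 14))) - 811074*(-1/2570214) = -1039701/((-633*(-23))) + 135179/428369 = -1039701/14559 + 135179/428369 = -1039701*1/14559 + 135179/428369 = -346567/4853 + 135179/428369 = -147802535536/2078874757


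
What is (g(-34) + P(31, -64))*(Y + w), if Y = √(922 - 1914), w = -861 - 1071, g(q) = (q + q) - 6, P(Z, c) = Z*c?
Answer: 3976056 - 8232*I*√62 ≈ 3.9761e+6 - 64819.0*I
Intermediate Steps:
g(q) = -6 + 2*q (g(q) = 2*q - 6 = -6 + 2*q)
w = -1932
Y = 4*I*√62 (Y = √(-992) = 4*I*√62 ≈ 31.496*I)
(g(-34) + P(31, -64))*(Y + w) = ((-6 + 2*(-34)) + 31*(-64))*(4*I*√62 - 1932) = ((-6 - 68) - 1984)*(-1932 + 4*I*√62) = (-74 - 1984)*(-1932 + 4*I*√62) = -2058*(-1932 + 4*I*√62) = 3976056 - 8232*I*√62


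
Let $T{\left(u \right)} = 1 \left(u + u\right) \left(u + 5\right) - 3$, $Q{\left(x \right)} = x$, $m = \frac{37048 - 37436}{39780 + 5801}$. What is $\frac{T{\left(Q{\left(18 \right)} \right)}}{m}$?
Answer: $- \frac{37604325}{388} \approx -96918.0$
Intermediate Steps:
$m = - \frac{388}{45581} \approx -0.0085123$
$T{\left(u \right)} = -3 + 2 u \left(5 + u\right)$ ($T{\left(u \right)} = 1 \cdot 2 u \left(5 + u\right) - 3 = 2 u \left(5 + u\right) - 3 = -3 + 2 u \left(5 + u\right)$)
$\frac{T{\left(Q{\left(18 \right)} \right)}}{m} = \frac{-3 + 2 \cdot 18^{2} + 10 \cdot 18}{- \frac{388}{45581}} = \left(-3 + 2 \cdot 324 + 180\right) \left(- \frac{45581}{388}\right) = \left(-3 + 648 + 180\right) \left(- \frac{45581}{388}\right) = 825 \left(- \frac{45581}{388}\right) = - \frac{37604325}{388}$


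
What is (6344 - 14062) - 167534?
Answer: -175252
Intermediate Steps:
(6344 - 14062) - 167534 = -7718 - 167534 = -175252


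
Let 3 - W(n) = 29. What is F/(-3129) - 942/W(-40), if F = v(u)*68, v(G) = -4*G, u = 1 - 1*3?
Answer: 1466687/40677 ≈ 36.057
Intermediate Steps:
u = -2 (u = 1 - 3 = -2)
W(n) = -26 (W(n) = 3 - 1*29 = 3 - 29 = -26)
F = 544 (F = -4*(-2)*68 = 8*68 = 544)
F/(-3129) - 942/W(-40) = 544/(-3129) - 942/(-26) = 544*(-1/3129) - 942*(-1/26) = -544/3129 + 471/13 = 1466687/40677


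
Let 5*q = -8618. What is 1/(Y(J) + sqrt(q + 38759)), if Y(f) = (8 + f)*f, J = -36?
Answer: 5040/4895143 - sqrt(925885)/4895143 ≈ 0.00083302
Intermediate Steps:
Y(f) = f*(8 + f)
q = -8618/5 (q = (1/5)*(-8618) = -8618/5 ≈ -1723.6)
1/(Y(J) + sqrt(q + 38759)) = 1/(-36*(8 - 36) + sqrt(-8618/5 + 38759)) = 1/(-36*(-28) + sqrt(185177/5)) = 1/(1008 + sqrt(925885)/5)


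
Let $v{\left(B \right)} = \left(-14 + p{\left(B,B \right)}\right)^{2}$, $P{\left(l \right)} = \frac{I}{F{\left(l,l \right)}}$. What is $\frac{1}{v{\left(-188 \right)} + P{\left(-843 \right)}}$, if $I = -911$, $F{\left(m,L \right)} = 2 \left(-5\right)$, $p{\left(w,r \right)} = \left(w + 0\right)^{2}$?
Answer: $\frac{10}{12482089911} \approx 8.0115 \cdot 10^{-10}$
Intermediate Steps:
$p{\left(w,r \right)} = w^{2}$
$F{\left(m,L \right)} = -10$
$P{\left(l \right)} = \frac{911}{10}$ ($P{\left(l \right)} = - \frac{911}{-10} = \left(-911\right) \left(- \frac{1}{10}\right) = \frac{911}{10}$)
$v{\left(B \right)} = \left(-14 + B^{2}\right)^{2}$
$\frac{1}{v{\left(-188 \right)} + P{\left(-843 \right)}} = \frac{1}{\left(-14 + \left(-188\right)^{2}\right)^{2} + \frac{911}{10}} = \frac{1}{\left(-14 + 35344\right)^{2} + \frac{911}{10}} = \frac{1}{35330^{2} + \frac{911}{10}} = \frac{1}{1248208900 + \frac{911}{10}} = \frac{1}{\frac{12482089911}{10}} = \frac{10}{12482089911}$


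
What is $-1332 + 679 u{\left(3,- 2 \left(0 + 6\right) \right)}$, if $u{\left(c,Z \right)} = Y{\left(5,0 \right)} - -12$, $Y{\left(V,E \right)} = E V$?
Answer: $6816$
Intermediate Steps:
$u{\left(c,Z \right)} = 12$ ($u{\left(c,Z \right)} = 0 \cdot 5 - -12 = 0 + 12 = 12$)
$-1332 + 679 u{\left(3,- 2 \left(0 + 6\right) \right)} = -1332 + 679 \cdot 12 = -1332 + 8148 = 6816$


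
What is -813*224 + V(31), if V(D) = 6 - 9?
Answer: -182115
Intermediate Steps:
V(D) = -3
-813*224 + V(31) = -813*224 - 3 = -182112 - 3 = -182115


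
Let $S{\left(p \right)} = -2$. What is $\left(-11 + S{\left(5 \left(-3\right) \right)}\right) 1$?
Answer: $-13$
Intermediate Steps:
$\left(-11 + S{\left(5 \left(-3\right) \right)}\right) 1 = \left(-11 - 2\right) 1 = \left(-13\right) 1 = -13$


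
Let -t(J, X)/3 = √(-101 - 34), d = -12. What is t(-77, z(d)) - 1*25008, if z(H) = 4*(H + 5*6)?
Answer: -25008 - 9*I*√15 ≈ -25008.0 - 34.857*I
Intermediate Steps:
z(H) = 120 + 4*H (z(H) = 4*(H + 30) = 4*(30 + H) = 120 + 4*H)
t(J, X) = -9*I*√15 (t(J, X) = -3*√(-101 - 34) = -9*I*√15)
t(-77, z(d)) - 1*25008 = -9*I*√15 - 1*25008 = -9*I*√15 - 25008 = -25008 - 9*I*√15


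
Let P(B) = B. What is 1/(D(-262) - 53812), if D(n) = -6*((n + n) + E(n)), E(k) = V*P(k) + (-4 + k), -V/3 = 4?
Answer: -1/67936 ≈ -1.4720e-5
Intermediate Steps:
V = -12 (V = -3*4 = -12)
E(k) = -4 - 11*k (E(k) = -12*k + (-4 + k) = -4 - 11*k)
D(n) = 24 + 54*n (D(n) = -6*((n + n) + (-4 - 11*n)) = -6*(2*n + (-4 - 11*n)) = -6*(-4 - 9*n) = 24 + 54*n)
1/(D(-262) - 53812) = 1/((24 + 54*(-262)) - 53812) = 1/((24 - 14148) - 53812) = 1/(-14124 - 53812) = 1/(-67936) = -1/67936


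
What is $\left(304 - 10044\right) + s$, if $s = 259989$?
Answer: $250249$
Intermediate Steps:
$\left(304 - 10044\right) + s = \left(304 - 10044\right) + 259989 = -9740 + 259989 = 250249$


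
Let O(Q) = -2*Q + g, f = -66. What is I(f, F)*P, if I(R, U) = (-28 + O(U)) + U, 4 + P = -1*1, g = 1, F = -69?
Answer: -210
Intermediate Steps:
P = -5 (P = -4 - 1*1 = -4 - 1 = -5)
O(Q) = 1 - 2*Q (O(Q) = -2*Q + 1 = 1 - 2*Q)
I(R, U) = -27 - U (I(R, U) = (-28 + (1 - 2*U)) + U = (-27 - 2*U) + U = -27 - U)
I(f, F)*P = (-27 - 1*(-69))*(-5) = (-27 + 69)*(-5) = 42*(-5) = -210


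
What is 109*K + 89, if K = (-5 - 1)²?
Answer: 4013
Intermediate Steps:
K = 36 (K = (-6)² = 36)
109*K + 89 = 109*36 + 89 = 3924 + 89 = 4013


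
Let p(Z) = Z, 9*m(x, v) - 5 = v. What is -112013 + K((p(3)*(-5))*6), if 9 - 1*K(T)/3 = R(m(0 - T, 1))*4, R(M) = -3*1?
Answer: -111950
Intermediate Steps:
m(x, v) = 5/9 + v/9
R(M) = -3
K(T) = 63 (K(T) = 27 - (-9)*4 = 27 - 3*(-12) = 27 + 36 = 63)
-112013 + K((p(3)*(-5))*6) = -112013 + 63 = -111950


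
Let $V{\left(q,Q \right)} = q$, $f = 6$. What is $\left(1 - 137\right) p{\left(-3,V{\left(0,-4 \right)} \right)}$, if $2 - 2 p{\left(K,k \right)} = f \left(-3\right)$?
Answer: $-1360$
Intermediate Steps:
$p{\left(K,k \right)} = 10$ ($p{\left(K,k \right)} = 1 - \frac{6 \left(-3\right)}{2} = 1 - -9 = 1 + 9 = 10$)
$\left(1 - 137\right) p{\left(-3,V{\left(0,-4 \right)} \right)} = \left(1 - 137\right) 10 = \left(-136\right) 10 = -1360$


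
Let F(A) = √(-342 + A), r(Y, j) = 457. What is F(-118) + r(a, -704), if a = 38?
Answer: 457 + 2*I*√115 ≈ 457.0 + 21.448*I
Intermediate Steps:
F(-118) + r(a, -704) = √(-342 - 118) + 457 = √(-460) + 457 = 2*I*√115 + 457 = 457 + 2*I*√115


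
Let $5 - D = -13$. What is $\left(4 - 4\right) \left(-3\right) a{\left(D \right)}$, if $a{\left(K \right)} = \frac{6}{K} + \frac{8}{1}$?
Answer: $0$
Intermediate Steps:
$D = 18$ ($D = 5 - -13 = 5 + 13 = 18$)
$a{\left(K \right)} = 8 + \frac{6}{K}$ ($a{\left(K \right)} = \frac{6}{K} + 8 \cdot 1 = \frac{6}{K} + 8 = 8 + \frac{6}{K}$)
$\left(4 - 4\right) \left(-3\right) a{\left(D \right)} = \left(4 - 4\right) \left(-3\right) \left(8 + \frac{6}{18}\right) = 0 \left(-3\right) \left(8 + 6 \cdot \frac{1}{18}\right) = 0 \left(8 + \frac{1}{3}\right) = 0 \cdot \frac{25}{3} = 0$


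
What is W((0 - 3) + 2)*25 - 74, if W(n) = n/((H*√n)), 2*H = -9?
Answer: -74 - 50*I/9 ≈ -74.0 - 5.5556*I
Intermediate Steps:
H = -9/2 (H = (½)*(-9) = -9/2 ≈ -4.5000)
W(n) = -2*√n/9 (W(n) = n/((-9*√n/2)) = n*(-2/(9*√n)) = -2*√n/9)
W((0 - 3) + 2)*25 - 74 = -2*√((0 - 3) + 2)/9*25 - 74 = -2*√(-3 + 2)/9*25 - 74 = -2*I/9*25 - 74 = -50*I/9 - 74 = -74 - 50*I/9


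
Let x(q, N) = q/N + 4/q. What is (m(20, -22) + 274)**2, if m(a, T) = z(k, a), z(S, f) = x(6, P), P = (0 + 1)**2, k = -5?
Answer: 708964/9 ≈ 78774.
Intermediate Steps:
P = 1 (P = 1**2 = 1)
x(q, N) = 4/q + q/N
z(S, f) = 20/3 (z(S, f) = 4/6 + 6/1 = 4*(1/6) + 6*1 = 2/3 + 6 = 20/3)
m(a, T) = 20/3
(m(20, -22) + 274)**2 = (20/3 + 274)**2 = (842/3)**2 = 708964/9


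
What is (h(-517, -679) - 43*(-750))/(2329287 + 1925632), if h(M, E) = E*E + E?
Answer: 492612/4254919 ≈ 0.11577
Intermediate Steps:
h(M, E) = E + E² (h(M, E) = E² + E = E + E²)
(h(-517, -679) - 43*(-750))/(2329287 + 1925632) = (-679*(1 - 679) - 43*(-750))/(2329287 + 1925632) = (-679*(-678) + 32250)/4254919 = (460362 + 32250)*(1/4254919) = 492612*(1/4254919) = 492612/4254919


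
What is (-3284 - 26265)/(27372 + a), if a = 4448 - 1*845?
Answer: -29549/30975 ≈ -0.95396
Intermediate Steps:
a = 3603 (a = 4448 - 845 = 3603)
(-3284 - 26265)/(27372 + a) = (-3284 - 26265)/(27372 + 3603) = -29549/30975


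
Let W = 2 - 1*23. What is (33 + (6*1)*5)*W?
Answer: -1323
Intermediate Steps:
W = -21 (W = 2 - 23 = -21)
(33 + (6*1)*5)*W = (33 + (6*1)*5)*(-21) = (33 + 6*5)*(-21) = (33 + 30)*(-21) = 63*(-21) = -1323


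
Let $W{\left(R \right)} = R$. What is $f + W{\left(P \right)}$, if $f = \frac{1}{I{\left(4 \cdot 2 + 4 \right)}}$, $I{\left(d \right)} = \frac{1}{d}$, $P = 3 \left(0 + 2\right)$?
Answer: $18$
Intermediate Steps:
$P = 6$ ($P = 3 \cdot 2 = 6$)
$f = 12$ ($f = \frac{1}{\frac{1}{4 \cdot 2 + 4}} = \frac{1}{\frac{1}{8 + 4}} = \frac{1}{\frac{1}{12}} = 12$)
$f + W{\left(P \right)} = 12 + 6 = 18$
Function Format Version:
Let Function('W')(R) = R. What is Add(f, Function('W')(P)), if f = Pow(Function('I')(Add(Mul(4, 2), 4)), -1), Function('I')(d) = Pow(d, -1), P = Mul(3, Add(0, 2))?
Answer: 18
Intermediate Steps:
P = 6 (P = Mul(3, 2) = 6)
f = 12 (f = Pow(Pow(Add(Mul(4, 2), 4), -1), -1) = Pow(Pow(Add(8, 4), -1), -1) = Pow(Pow(12, -1), -1) = Pow(Rational(1, 12), -1) = 12)
Add(f, Function('W')(P)) = Add(12, 6) = 18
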